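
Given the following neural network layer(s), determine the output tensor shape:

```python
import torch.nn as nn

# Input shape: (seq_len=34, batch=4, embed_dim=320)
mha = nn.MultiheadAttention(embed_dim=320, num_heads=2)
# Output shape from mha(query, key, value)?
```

Input: (34, 4, 320) -> Output: (34, 4, 320)

Answer: (34, 4, 320)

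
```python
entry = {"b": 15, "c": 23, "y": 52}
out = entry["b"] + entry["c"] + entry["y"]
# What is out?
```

Trace:
`entry = {"b": 15, "c": 23, "y": 52}` → entry = {'b': 15, 'c': 23, 'y': 52}
`out = entry["b"] + entry["c"] + entry["y"]` → out = 90
So out = 90

Answer: 90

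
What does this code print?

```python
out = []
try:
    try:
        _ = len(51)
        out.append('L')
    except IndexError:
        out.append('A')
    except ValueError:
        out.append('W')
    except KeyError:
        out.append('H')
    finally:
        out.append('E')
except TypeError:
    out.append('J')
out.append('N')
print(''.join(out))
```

Execution trace: 'E' (finally) → 'J' (outer except TypeError) → 'N' (after the try/except). Output: EJN

Answer: EJN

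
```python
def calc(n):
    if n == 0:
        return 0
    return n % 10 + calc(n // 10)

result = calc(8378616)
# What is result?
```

Sum of digits of 8378616: 6 + 1 + 6 + 8 + 7 + 3 + 8 = 39

Answer: 39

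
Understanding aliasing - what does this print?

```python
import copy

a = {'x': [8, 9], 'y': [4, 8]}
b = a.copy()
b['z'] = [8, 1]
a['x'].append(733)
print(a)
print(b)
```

Key concept: shallow copy of dict with mutable values.
Step by step:
`a = {'x': [8, 9], 'y': [4, 8]}` → a = {'x': [8, 9], 'y': [4, 8]}
`b = a.copy()` → b = {'x': [8, 9], 'y': [4, 8]}
`b['z'] = [8, 1]` → b = {'x': [8, 9], 'y': [4, 8], 'z': [8, 1]}
`a['x'].append(733)` → a = {'x': [8, 9, 733], 'y': [4, 8]}; b = {'x': [8, 9, 733], 'y': [4, 8], 'z': [8, 1]}
`print(a)` → prints {'x': [8, 9, 733], 'y': [4, 8]}
`print(b)` → prints {'x': [8, 9, 733], 'y': [4, 8], 'z': [8, 1]}

Answer:
{'x': [8, 9, 733], 'y': [4, 8]}
{'x': [8, 9, 733], 'y': [4, 8], 'z': [8, 1]}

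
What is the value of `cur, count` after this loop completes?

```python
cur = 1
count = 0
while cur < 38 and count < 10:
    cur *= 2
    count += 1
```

Double until >= 38 or 10 iterations
`cur, count` takes the values: (1, 0) → (2, 0) → (2, 1) → (4, 1) → (4, 2) → (8, 2) → (8, 3) → (16, 3) → (16, 4) → (32, 4) → (32, 5) → (64, 5) → (64, 6)

Answer: 64, 6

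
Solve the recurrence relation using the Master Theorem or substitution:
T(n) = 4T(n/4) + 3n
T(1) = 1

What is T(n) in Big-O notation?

By Master Theorem: a=4, b=4, f(n)=3n. Since log_4(4) = 1 and f(n) = Θ(n^1), Case 2 applies. T(n) = O(n log n).

Answer: O(n log n)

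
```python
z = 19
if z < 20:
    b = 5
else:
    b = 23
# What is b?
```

Trace:
`z = 19` → z = 19
`if z < 20: ...` → z < 20 is True → b = 5
So b = 5

Answer: 5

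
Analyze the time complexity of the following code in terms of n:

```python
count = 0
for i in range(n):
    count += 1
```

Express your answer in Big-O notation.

Each loop level contributes: n. Multiplying the contributions gives O(n).

Answer: O(n)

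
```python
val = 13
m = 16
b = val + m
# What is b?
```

Trace:
`val = 13` → val = 13
`m = 16` → m = 16
`b = val + m` → b = 29
So b = 29

Answer: 29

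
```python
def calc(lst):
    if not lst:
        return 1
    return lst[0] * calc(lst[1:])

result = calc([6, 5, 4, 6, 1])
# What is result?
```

Product over [6, 5, 4, 6, 1] = 6 * 5 * 4 * 6 * 1 = 720

Answer: 720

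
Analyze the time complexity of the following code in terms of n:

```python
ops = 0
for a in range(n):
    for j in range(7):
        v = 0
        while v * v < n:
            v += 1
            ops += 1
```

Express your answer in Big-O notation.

Each loop level contributes: n × 1 × √n. Multiplying the contributions gives O(n√n).

Answer: O(n√n)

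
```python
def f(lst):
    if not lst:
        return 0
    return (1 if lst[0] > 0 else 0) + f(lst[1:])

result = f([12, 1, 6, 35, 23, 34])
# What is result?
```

Count of positive elements in [12, 1, 6, 35, 23, 34] = 6

Answer: 6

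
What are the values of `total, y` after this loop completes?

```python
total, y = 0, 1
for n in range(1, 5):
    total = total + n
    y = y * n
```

Sum and factorial of 1 to 4
`total, y` takes the values: (0, 1) → (1, 1) → (3, 1) → (3, 2) → (6, 2) → (6, 6) → (10, 6) → (10, 24)

Answer: 10, 24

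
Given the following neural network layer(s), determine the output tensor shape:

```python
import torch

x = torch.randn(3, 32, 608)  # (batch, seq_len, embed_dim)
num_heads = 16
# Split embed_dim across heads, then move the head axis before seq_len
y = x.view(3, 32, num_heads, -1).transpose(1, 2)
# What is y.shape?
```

Input: (3, 32, 608) -> head_dim = 608 // 16 = 38; after view: (3, 32, 16, 38) -> after transpose(1, 2): (3, 16, 32, 38) -> Output: (3, 16, 32, 38)

Answer: (3, 16, 32, 38)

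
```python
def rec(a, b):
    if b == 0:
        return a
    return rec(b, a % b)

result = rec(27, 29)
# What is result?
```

rec(27, 29) -> rec(29, 27) -> rec(27, 2) -> rec(2, 1) -> rec(1, 0) -> 1

Answer: 1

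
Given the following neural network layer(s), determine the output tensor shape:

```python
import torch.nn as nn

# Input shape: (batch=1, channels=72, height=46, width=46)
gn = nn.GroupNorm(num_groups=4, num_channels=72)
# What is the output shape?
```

Input: (1, 72, 46, 46) -> Output: (1, 72, 46, 46)

Answer: (1, 72, 46, 46)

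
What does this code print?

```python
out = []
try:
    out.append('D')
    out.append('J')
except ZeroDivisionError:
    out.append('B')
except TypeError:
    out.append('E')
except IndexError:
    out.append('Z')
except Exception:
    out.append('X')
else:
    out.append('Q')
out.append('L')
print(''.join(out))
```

Execution trace: 'D' (try body) → 'J' (try body, no exception) → 'Q' (else) → 'L' (after the try/except). Output: DJQL

Answer: DJQL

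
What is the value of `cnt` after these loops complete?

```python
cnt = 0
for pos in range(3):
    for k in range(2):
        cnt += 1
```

3 * 2 = 6
`cnt` takes the values: 0 → 1 → 2 → 3 → 4 → 5 → 6

Answer: 6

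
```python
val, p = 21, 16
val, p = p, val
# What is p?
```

Trace:
`val, p = 21, 16` → val = 21; p = 16
`val, p = p, val` → val = 16; p = 21
So p = 21

Answer: 21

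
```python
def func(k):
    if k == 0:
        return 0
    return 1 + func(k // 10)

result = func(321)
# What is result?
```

Count of digits of 321: 3

Answer: 3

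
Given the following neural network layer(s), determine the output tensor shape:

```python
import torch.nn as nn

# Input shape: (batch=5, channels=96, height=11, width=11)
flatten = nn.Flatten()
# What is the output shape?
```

Input: (5, 96, 11, 11) -> Output: (5, 11616)

Answer: (5, 11616)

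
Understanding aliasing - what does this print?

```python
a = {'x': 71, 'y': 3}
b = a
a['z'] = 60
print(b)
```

Key concept: dict aliasing.
Step by step:
`a = {'x': 71, 'y': 3}` → a = {'x': 71, 'y': 3}
`b = a` → b = {'x': 71, 'y': 3} (same object as a)
`a['z'] = 60` → a = {'x': 71, 'y': 3, 'z': 60} (same object as b); b = {'x': 71, 'y': 3, 'z': 60} (same object as a)
`print(b)` → prints {'x': 71, 'y': 3, 'z': 60}

Answer: {'x': 71, 'y': 3, 'z': 60}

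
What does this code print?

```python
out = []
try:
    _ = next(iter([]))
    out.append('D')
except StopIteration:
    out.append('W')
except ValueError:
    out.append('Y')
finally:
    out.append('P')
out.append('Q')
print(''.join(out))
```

Execution trace: 'W' (except StopIteration) → 'P' (finally) → 'Q' (after the try/except). Output: WPQ

Answer: WPQ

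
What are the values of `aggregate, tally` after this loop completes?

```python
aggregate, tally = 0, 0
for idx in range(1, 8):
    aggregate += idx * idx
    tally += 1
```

Sum of squares and count
`aggregate, tally` takes the values: (0, 0) → (1, 0) → (1, 1) → (5, 1) → (5, 2) → (14, 2) → (14, 3) → (30, 3) → (30, 4) → (55, 4) → (55, 5) → (91, 5) → (91, 6) → (140, 6) → (140, 7)

Answer: 140, 7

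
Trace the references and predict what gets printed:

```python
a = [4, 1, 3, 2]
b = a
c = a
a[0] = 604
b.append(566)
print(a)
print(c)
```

Key concept: multiple aliases.
Step by step:
`a = [4, 1, 3, 2]` → a = [4, 1, 3, 2]
`b = a` → b = [4, 1, 3, 2] (same object as a)
`c = a` → c = [4, 1, 3, 2] (same object as a, b)
`a[0] = 604` → a = [604, 1, 3, 2] (same object as b, c); b = [604, 1, 3, 2] (same object as a, c); c = [604, 1, 3, 2] (same object as a, b)
`b.append(566)` → a = [604, 1, 3, 2, 566] (same object as b, c); b = [604, 1, 3, 2, 566] (same object as a, c); c = [604, 1, 3, 2, 566] (same object as a, b)
`print(a)` → prints [604, 1, 3, 2, 566]
`print(c)` → prints [604, 1, 3, 2, 566]

Answer:
[604, 1, 3, 2, 566]
[604, 1, 3, 2, 566]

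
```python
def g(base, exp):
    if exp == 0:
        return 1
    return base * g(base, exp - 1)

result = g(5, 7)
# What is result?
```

g(5, 7) = 5 * 5 * 5 * 5 * 5 * 5 * 5 = 78125

Answer: 78125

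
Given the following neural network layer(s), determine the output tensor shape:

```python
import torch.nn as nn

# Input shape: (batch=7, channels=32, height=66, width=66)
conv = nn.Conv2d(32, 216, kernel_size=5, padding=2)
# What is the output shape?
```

Input: (7, 32, 66, 66) -> Output: (7, 216, 66, 66)

Answer: (7, 216, 66, 66)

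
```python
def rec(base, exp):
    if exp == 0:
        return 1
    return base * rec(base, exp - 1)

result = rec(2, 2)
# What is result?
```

rec(2, 2) = 2 * 2 = 4

Answer: 4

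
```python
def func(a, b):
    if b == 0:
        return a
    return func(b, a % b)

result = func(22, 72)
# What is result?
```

func(22, 72) -> func(72, 22) -> func(22, 6) -> func(6, 4) -> func(4, 2) -> func(2, 0) -> 2

Answer: 2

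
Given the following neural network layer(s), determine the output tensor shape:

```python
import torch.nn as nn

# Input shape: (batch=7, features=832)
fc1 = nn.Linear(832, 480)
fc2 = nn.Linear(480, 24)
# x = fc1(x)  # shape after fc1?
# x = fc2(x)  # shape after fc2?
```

Input: (7, 832) -> after fc1: (7, 480) -> Output: (7, 24)

Answer: (7, 24)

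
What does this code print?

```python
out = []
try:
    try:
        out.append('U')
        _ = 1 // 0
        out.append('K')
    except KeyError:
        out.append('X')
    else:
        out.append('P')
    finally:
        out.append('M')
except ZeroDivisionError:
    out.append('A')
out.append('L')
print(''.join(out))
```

Execution trace: 'U' (try body) → 'M' (finally) → 'A' (outer except ZeroDivisionError) → 'L' (after the try/except). Output: UMAL

Answer: UMAL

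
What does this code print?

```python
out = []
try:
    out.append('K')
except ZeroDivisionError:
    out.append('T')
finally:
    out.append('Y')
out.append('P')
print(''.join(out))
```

Execution trace: 'K' (try body, no exception) → 'Y' (finally) → 'P' (after the try/except). Output: KYP

Answer: KYP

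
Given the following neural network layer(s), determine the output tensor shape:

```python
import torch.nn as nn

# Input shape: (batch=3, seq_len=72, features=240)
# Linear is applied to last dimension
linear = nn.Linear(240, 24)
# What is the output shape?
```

Input: (3, 72, 240) -> Output: (3, 72, 24)

Answer: (3, 72, 24)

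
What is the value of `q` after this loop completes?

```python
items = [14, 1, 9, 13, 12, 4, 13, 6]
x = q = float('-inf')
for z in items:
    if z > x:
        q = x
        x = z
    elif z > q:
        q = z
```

Second largest (with repeats) in [14, 1, 9, 13, 12, 4, 13, 6]
`q` takes the values: -inf → 1 → 9 → 13

Answer: 13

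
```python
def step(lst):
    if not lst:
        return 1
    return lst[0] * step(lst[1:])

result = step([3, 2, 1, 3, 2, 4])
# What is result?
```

Product over [3, 2, 1, 3, 2, 4] = 3 * 2 * 1 * 3 * 2 * 4 = 144

Answer: 144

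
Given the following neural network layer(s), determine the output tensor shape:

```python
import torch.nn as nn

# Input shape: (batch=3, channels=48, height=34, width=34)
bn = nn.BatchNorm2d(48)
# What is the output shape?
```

Input: (3, 48, 34, 34) -> Output: (3, 48, 34, 34)

Answer: (3, 48, 34, 34)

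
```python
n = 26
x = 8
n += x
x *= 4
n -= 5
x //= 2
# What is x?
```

Trace:
`n = 26` → n = 26
`x = 8` → x = 8
`n += x` → n = 34
`x *= 4` → x = 32
`n -= 5` → n = 29
`x //= 2` → x = 16
So x = 16

Answer: 16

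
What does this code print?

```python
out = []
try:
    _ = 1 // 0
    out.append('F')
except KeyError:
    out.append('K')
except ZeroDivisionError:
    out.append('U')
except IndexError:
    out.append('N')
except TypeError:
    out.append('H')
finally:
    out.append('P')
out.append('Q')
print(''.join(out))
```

Execution trace: 'U' (except ZeroDivisionError) → 'P' (finally) → 'Q' (after the try/except). Output: UPQ

Answer: UPQ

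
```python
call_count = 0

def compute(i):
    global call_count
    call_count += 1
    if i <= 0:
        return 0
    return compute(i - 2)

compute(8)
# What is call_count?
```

Linear recursion stepping by 2: 5 calls from i=8 down to ≤0.

Answer: 5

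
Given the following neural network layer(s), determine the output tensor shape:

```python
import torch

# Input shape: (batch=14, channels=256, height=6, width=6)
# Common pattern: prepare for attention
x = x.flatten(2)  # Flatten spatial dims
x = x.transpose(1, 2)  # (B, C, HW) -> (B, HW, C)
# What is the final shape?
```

Input: (14, 256, 6, 6) -> after flatten(2): (14, 256, 36) -> Output: (14, 36, 256)

Answer: (14, 36, 256)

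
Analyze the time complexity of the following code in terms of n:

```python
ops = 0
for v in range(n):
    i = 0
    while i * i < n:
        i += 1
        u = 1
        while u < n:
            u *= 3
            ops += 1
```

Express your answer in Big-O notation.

Each loop level contributes: n × √n × log n. Multiplying the contributions gives O(n√n log n).

Answer: O(n√n log n)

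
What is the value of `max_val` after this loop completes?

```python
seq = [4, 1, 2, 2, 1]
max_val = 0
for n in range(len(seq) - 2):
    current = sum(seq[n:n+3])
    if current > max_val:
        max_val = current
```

Max sum of 3-element window in [4, 1, 2, 2, 1]
`max_val` takes the values: 0 → 7

Answer: 7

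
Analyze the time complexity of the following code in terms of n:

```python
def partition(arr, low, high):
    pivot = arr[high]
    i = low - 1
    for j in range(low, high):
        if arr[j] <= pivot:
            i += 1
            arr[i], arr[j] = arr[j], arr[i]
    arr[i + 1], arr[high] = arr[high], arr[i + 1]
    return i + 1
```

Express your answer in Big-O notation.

This is Lomuto partition (single pass over [low, high), where n = high - low). Time complexity: O(n).

Answer: O(n)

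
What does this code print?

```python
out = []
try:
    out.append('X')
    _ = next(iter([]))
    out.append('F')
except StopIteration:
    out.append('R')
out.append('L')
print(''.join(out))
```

Execution trace: 'X' (try body) → 'R' (except StopIteration) → 'L' (after the try/except). Output: XRL

Answer: XRL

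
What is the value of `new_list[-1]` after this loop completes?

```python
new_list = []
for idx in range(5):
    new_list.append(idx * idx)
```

Last element of squares 0 to 4
`new_list` takes the values: [] → [0] → [0, 1] → [0, 1, 4] → [0, 1, 4, 9] → [0, 1, 4, 9, 16]
So `new_list[-1]` = 16

Answer: 16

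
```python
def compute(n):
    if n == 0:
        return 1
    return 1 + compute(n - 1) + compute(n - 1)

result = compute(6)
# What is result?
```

compute(n) = 1 + 2·compute(n-1), compute(0)=1. Closed form: (1+1)·2^6 - 1 = 127.

Answer: 127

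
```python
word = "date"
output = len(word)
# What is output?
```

Trace:
`word = "date"` → word = 'date'
`output = len(word)` → output = 4
So output = 4

Answer: 4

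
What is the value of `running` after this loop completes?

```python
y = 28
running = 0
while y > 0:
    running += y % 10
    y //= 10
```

Sum digits of 28
`running` takes the values: 0 → 8 → 10

Answer: 10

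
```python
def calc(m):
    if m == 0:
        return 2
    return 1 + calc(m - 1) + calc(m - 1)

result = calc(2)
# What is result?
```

calc(m) = 1 + 2·calc(m-1), calc(0)=2. Closed form: (2+1)·2^2 - 1 = 11.

Answer: 11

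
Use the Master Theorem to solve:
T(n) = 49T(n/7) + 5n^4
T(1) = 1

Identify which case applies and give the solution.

a=49, b=7, f(n)=5n^4. log_7(49) = 2. Since c=4 > 2 and the regularity condition holds (49(n/7)^4 = (49/7^4)n^4 with 49/7^4 < 1), Case 3 applies: T(n) = Θ(f(n)) = O(n^4).

Answer: O(n^4) - Case 3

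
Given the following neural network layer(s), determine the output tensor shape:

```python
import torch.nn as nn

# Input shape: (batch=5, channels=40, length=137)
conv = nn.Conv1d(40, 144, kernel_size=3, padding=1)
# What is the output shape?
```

Input: (5, 40, 137) -> Output: (5, 144, 137)

Answer: (5, 144, 137)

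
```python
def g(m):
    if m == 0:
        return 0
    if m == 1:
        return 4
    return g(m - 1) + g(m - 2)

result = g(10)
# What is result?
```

Build up from base cases: g(0)=0, g(1)=4, g(2)=4, g(3)=8, g(4)=12, g(5)=20, g(6)=32, ..., g(10)=220

Answer: 220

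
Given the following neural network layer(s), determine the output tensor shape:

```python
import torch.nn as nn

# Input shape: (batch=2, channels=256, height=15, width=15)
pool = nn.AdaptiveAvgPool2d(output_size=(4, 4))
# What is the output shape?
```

Input: (2, 256, 15, 15) -> Output: (2, 256, 4, 4)

Answer: (2, 256, 4, 4)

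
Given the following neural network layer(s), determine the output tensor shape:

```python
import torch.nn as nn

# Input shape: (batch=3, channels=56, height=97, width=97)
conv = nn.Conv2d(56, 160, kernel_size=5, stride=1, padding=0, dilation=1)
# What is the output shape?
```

Input: (3, 56, 97, 97) -> Output: (3, 160, 93, 93)

Answer: (3, 160, 93, 93)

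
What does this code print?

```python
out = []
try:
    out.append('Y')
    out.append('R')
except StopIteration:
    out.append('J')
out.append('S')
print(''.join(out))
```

Execution trace: 'Y' (try body) → 'R' (try body, no exception) → 'S' (after the try/except). Output: YRS

Answer: YRS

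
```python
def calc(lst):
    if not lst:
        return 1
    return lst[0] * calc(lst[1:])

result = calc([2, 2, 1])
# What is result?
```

Product over [2, 2, 1] = 2 * 2 * 1 = 4

Answer: 4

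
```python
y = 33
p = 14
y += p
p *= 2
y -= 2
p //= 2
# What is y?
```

Trace:
`y = 33` → y = 33
`p = 14` → p = 14
`y += p` → y = 47
`p *= 2` → p = 28
`y -= 2` → y = 45
`p //= 2` → p = 14
So y = 45

Answer: 45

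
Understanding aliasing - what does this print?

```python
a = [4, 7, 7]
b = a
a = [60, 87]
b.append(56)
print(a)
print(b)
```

Key concept: rebinding vs mutation: a is rebound to a new list, b still points at the original.
Step by step:
`a = [4, 7, 7]` → a = [4, 7, 7]
`b = a` → b = [4, 7, 7] (same object as a)
`a = [60, 87]` → a = [60, 87]
`b.append(56)` → b = [4, 7, 7, 56]
`print(a)` → prints [60, 87]
`print(b)` → prints [4, 7, 7, 56]

Answer:
[60, 87]
[4, 7, 7, 56]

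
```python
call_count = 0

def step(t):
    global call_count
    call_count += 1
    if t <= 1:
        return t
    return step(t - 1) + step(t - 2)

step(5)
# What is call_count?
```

Calls(t) = 1 + Calls(t-1) + Calls(t-2); Calls(0)=Calls(1)=1. For t=5 this gives 15.

Answer: 15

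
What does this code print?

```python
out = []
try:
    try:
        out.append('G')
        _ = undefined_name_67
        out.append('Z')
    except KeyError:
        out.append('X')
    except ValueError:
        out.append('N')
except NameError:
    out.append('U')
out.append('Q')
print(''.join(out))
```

Execution trace: 'G' (try body) → 'U' (outer except NameError) → 'Q' (after the try/except). Output: GUQ

Answer: GUQ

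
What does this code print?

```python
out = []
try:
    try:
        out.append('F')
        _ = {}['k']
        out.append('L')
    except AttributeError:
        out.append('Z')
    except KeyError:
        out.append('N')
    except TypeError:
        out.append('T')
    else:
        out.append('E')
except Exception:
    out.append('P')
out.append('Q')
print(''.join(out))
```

Execution trace: 'F' (inner try body) → 'N' (inner except KeyError) → 'Q' (after the try/except). Output: FNQ

Answer: FNQ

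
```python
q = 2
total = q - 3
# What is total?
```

Trace:
`q = 2` → q = 2
`total = q - 3` → total = -1
So total = -1

Answer: -1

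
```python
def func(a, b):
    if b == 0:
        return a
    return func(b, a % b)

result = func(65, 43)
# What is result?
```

func(65, 43) -> func(43, 22) -> func(22, 21) -> func(21, 1) -> func(1, 0) -> 1

Answer: 1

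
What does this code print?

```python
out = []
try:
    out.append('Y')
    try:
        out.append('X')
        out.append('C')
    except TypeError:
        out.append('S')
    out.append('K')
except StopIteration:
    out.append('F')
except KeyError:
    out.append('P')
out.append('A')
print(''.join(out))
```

Execution trace: 'Y' (try body) → 'X' (inner try body) → 'C' (inner try body, no exception) → 'K' (try body, no exception) → 'A' (after the try/except). Output: YXCKA

Answer: YXCKA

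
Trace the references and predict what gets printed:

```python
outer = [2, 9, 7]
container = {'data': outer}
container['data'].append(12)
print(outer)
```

Key concept: dict holds reference to list.
Step by step:
`outer = [2, 9, 7]` → outer = [2, 9, 7]
`container = {'data': outer}` → container = {'data': [2, 9, 7]}
`container['data'].append(12)` → outer = [2, 9, 7, 12]; container = {'data': [2, 9, 7, 12]}
`print(outer)` → prints [2, 9, 7, 12]

Answer: [2, 9, 7, 12]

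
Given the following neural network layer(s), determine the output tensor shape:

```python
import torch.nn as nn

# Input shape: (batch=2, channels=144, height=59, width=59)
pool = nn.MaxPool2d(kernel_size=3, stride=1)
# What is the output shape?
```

Input: (2, 144, 59, 59) -> Output: (2, 144, 57, 57)

Answer: (2, 144, 57, 57)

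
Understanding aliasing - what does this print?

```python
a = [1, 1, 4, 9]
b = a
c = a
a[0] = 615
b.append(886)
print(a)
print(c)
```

Key concept: multiple aliases.
Step by step:
`a = [1, 1, 4, 9]` → a = [1, 1, 4, 9]
`b = a` → b = [1, 1, 4, 9] (same object as a)
`c = a` → c = [1, 1, 4, 9] (same object as a, b)
`a[0] = 615` → a = [615, 1, 4, 9] (same object as b, c); b = [615, 1, 4, 9] (same object as a, c); c = [615, 1, 4, 9] (same object as a, b)
`b.append(886)` → a = [615, 1, 4, 9, 886] (same object as b, c); b = [615, 1, 4, 9, 886] (same object as a, c); c = [615, 1, 4, 9, 886] (same object as a, b)
`print(a)` → prints [615, 1, 4, 9, 886]
`print(c)` → prints [615, 1, 4, 9, 886]

Answer:
[615, 1, 4, 9, 886]
[615, 1, 4, 9, 886]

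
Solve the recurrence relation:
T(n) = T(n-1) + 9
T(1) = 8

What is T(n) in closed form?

Unrolling: T(n) = T(1) + 9·(n-1) = 8 + 9(n-1) = 9n - 1.

Answer: T(n) = 9n - 1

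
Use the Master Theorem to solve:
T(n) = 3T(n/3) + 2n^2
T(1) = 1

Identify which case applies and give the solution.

a=3, b=3, f(n)=2n^2. log_3(3) = 1. Since c=2 > 1 and the regularity condition holds (3(n/3)^2 = (3/3^2)n^2 with 3/3^2 < 1), Case 3 applies: T(n) = Θ(f(n)) = O(n^2).

Answer: O(n^2) - Case 3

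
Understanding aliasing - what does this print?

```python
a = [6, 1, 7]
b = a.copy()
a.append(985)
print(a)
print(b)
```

Key concept: list.copy() creates independent copy.
Step by step:
`a = [6, 1, 7]` → a = [6, 1, 7]
`b = a.copy()` → b = [6, 1, 7]
`a.append(985)` → a = [6, 1, 7, 985]
`print(a)` → prints [6, 1, 7, 985]
`print(b)` → prints [6, 1, 7]

Answer:
[6, 1, 7, 985]
[6, 1, 7]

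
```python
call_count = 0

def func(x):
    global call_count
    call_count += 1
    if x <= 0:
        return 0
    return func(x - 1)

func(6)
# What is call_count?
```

Linear recursion stepping by 1: 7 calls from x=6 down to ≤0.

Answer: 7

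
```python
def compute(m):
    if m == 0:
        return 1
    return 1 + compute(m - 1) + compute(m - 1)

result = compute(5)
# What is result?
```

compute(m) = 1 + 2·compute(m-1), compute(0)=1. Closed form: (1+1)·2^5 - 1 = 63.

Answer: 63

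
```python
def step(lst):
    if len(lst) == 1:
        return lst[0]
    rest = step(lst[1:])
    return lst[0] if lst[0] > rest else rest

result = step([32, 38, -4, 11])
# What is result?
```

Recursive max over [32, 38, -4, 11] = 38

Answer: 38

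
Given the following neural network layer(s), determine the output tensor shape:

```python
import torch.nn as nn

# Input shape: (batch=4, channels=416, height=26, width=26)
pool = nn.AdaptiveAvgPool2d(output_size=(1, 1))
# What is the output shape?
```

Input: (4, 416, 26, 26) -> Output: (4, 416, 1, 1)

Answer: (4, 416, 1, 1)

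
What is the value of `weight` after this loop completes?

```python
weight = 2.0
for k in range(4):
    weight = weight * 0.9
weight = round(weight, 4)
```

Exponential decay: 2.0 * 0.9^4
`weight` takes the values: 2.0 → 1.8 → 1.62 → 1.458 → 1.3122

Answer: 1.3122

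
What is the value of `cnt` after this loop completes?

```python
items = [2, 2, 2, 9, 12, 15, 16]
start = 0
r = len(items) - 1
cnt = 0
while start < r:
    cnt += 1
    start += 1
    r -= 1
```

Iterations until pointers meet (list length 7)
`cnt` takes the values: 0 → 1 → 2 → 3

Answer: 3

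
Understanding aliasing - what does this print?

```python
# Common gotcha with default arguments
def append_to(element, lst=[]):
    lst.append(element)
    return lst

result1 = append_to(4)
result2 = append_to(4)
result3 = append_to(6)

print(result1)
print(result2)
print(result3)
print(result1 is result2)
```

Key concept: mutable default argument gotcha.
Step by step:
`result1 = append_to(4)` → result1 = [4]
`result2 = append_to(4)` → result1 = [4, 4] (same object as result2); result2 = [4, 4] (same object as result1)
`result3 = append_to(6)` → result1 = [4, 4, 6] (same object as result2, result3); result2 = [4, 4, 6] (same object as result1, result3); result3 = [4, 4, 6] (same object as result1, result2)
`print(result1)` → prints [4, 4, 6]
`print(result2)` → prints [4, 4, 6]
`print(result3)` → prints [4, 4, 6]
`print(result1 is result2)` → prints True

Answer:
[4, 4, 6]
[4, 4, 6]
[4, 4, 6]
True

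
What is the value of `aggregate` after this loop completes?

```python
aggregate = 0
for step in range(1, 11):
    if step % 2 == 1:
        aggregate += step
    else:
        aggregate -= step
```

Add odd, subtract even
`aggregate` takes the values: 0 → 1 → -1 → 2 → -2 → 3 → -3 → 4 → -4 → 5 → -5

Answer: -5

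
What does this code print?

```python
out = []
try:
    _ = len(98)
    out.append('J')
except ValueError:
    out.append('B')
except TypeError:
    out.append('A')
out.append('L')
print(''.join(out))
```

Execution trace: 'A' (except TypeError) → 'L' (after the try/except). Output: AL

Answer: AL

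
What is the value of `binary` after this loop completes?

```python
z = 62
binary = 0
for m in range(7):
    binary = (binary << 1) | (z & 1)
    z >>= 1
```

Reverse lowest 7 bits of 62
`binary` takes the values: 0 → 1 → 3 → 7 → 15 → 31 → 62

Answer: 62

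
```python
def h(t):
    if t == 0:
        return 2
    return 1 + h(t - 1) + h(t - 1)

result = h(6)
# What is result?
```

h(t) = 1 + 2·h(t-1), h(0)=2. Closed form: (2+1)·2^6 - 1 = 191.

Answer: 191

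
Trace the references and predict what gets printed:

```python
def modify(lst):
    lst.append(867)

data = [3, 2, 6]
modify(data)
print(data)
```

Key concept: function modifies passed list.
Step by step:
`data = [3, 2, 6]` → data = [3, 2, 6]
`modify(data)` → data = [3, 2, 6, 867]
`print(data)` → prints [3, 2, 6, 867]

Answer: [3, 2, 6, 867]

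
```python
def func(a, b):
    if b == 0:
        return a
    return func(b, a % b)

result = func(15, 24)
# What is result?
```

func(15, 24) -> func(24, 15) -> func(15, 9) -> func(9, 6) -> func(6, 3) -> func(3, 0) -> 3

Answer: 3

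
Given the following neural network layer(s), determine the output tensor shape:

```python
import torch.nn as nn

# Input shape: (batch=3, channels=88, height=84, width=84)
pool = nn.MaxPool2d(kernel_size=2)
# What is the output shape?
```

Input: (3, 88, 84, 84) -> Output: (3, 88, 42, 42)

Answer: (3, 88, 42, 42)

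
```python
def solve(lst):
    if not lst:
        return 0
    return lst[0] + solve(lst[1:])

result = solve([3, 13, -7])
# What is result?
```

3 + 13 + (-7) + 0 = 9

Answer: 9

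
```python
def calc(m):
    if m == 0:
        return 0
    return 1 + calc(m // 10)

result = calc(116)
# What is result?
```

Count of digits of 116: 3

Answer: 3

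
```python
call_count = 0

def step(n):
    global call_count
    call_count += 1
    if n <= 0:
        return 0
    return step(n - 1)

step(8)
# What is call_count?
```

Linear recursion stepping by 1: 9 calls from n=8 down to ≤0.

Answer: 9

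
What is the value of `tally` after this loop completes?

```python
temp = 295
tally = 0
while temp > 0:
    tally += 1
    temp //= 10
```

Count digits by repeated division by 10
`tally` takes the values: 0 → 1 → 2 → 3

Answer: 3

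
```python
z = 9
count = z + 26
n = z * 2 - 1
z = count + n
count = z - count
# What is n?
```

Trace:
`z = 9` → z = 9
`count = z + 26` → count = 35
`n = z * 2 - 1` → n = 17
`z = count + n` → z = 52
`count = z - count` → count = 17
So n = 17

Answer: 17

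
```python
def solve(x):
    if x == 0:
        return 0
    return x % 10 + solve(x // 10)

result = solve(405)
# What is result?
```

Sum of digits of 405: 5 + 0 + 4 = 9

Answer: 9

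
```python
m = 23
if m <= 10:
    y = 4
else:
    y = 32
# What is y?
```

Trace:
`m = 23` → m = 23
`if m <= 10: ...` → m <= 10 is False, take else branch → y = 32
So y = 32

Answer: 32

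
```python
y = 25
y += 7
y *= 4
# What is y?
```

Trace:
`y = 25` → y = 25
`y += 7` → y = 32
`y *= 4` → y = 128
So y = 128

Answer: 128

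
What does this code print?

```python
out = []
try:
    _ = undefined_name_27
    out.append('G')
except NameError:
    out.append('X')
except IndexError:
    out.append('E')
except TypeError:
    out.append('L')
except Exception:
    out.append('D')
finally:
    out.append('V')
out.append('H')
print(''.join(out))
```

Execution trace: 'X' (except NameError) → 'V' (finally) → 'H' (after the try/except). Output: XVH

Answer: XVH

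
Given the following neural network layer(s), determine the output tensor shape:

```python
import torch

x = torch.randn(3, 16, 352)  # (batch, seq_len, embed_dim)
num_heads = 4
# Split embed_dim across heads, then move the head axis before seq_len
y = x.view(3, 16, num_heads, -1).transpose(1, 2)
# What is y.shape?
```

Input: (3, 16, 352) -> head_dim = 352 // 4 = 88; after view: (3, 16, 4, 88) -> after transpose(1, 2): (3, 4, 16, 88) -> Output: (3, 4, 16, 88)

Answer: (3, 4, 16, 88)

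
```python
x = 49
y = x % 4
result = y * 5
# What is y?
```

Trace:
`x = 49` → x = 49
`y = x % 4` → y = 1
`result = y * 5` → result = 5
So y = 1

Answer: 1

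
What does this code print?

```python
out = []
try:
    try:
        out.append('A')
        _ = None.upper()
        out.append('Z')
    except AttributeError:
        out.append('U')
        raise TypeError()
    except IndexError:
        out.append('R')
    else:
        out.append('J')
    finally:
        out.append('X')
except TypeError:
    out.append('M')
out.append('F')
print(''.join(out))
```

Execution trace: 'A' (inner try body) → 'U' (inner except AttributeError) → 'X' (inner finally) → 'M' (outer except TypeError) → 'F' (after the try/except). Output: AUXMF

Answer: AUXMF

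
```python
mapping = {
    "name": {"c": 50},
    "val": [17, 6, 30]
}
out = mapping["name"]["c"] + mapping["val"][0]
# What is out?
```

Trace:
`mapping = { ...` → mapping = {'name': {'c': 50}, 'val': [17, 6, 30]}
`out = mapping["name"]["c"] + mapping["val"][0]` → out = 67
So out = 67

Answer: 67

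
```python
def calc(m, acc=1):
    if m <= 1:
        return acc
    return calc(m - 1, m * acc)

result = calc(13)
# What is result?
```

Accumulator trace (n, acc): (13, 1) -> (12, 13) -> (11, 156) -> (10, 1716) -> (9, 17160) -> (8, 154440) -> (7, 1235520) -> (6, 8648640) -> (5, 51891840) -> (4, 259459200) -> (3, 1037836800) -> (2, 3113510400) -> (1, 6227020800) -> return 6227020800

Answer: 6227020800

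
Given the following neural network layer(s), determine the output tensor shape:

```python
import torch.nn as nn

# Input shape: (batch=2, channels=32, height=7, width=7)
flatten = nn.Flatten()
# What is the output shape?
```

Input: (2, 32, 7, 7) -> Output: (2, 1568)

Answer: (2, 1568)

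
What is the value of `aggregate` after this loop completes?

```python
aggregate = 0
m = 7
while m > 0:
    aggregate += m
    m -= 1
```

Sum 7 down to 1
`aggregate` takes the values: 0 → 7 → 13 → 18 → 22 → 25 → 27 → 28

Answer: 28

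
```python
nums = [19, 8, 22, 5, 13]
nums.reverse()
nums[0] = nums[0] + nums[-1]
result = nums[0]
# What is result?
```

Trace:
`nums = [19, 8, 22, 5, 13]` → nums = [19, 8, 22, 5, 13]
`nums.reverse()` → nums = [13, 5, 22, 8, 19]
`nums[0] = nums[0] + nums[-1]` → nums = [32, 5, 22, 8, 19]
`result = nums[0]` → result = 32
So result = 32

Answer: 32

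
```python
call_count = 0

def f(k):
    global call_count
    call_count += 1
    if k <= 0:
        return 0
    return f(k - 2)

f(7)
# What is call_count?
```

Linear recursion stepping by 2: 5 calls from k=7 down to ≤0.

Answer: 5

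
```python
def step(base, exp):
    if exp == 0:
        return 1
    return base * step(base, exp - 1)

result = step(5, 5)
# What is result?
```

step(5, 5) = 5 * 5 * 5 * 5 * 5 = 3125

Answer: 3125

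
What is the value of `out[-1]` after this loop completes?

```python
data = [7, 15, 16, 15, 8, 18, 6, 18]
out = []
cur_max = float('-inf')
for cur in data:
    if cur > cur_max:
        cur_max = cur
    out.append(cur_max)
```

Running max ends at 18
`out` takes the values: [] → [7] → [7, 15] → [7, 15, 16] → [7, 15, 16, 16] → [7, 15, 16, 16, 16] → [7, 15, 16, 16, 16, 18] → [7, 15, 16, 16, 16, 18, 18] → [7, 15, 16, 16, 16, 18, 18, 18]
So `out[-1]` = 18

Answer: 18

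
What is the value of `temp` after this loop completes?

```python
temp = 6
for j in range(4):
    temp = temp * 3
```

Multiply by 3, 4 times: 6 * 3^4 = 486
`temp` takes the values: 6 → 18 → 54 → 162 → 486

Answer: 486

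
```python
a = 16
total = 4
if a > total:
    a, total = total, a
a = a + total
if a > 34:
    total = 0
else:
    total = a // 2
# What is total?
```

Trace:
`a = 16` → a = 16
`total = 4` → total = 4
`if a > total: ...` → a > total is True → a = 4; total = 16
`a = a + total` → a = 20
`if a > 34: ...` → a > 34 is False, take else branch → total = 10
So total = 10

Answer: 10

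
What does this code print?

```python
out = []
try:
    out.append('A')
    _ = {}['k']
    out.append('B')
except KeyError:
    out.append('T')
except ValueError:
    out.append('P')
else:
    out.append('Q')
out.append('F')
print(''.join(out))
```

Execution trace: 'A' (try body) → 'T' (except KeyError) → 'F' (after the try/except). Output: ATF

Answer: ATF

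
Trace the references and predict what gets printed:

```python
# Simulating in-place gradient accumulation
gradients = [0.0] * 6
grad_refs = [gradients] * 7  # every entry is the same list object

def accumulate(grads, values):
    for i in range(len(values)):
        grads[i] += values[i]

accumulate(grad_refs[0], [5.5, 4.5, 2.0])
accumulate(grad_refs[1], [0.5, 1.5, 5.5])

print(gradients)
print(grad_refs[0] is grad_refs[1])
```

Key concept: gradient accumulation aliasing.
Step by step:
`gradients = [0.0] * 6` → gradients = [0.0, 0.0, 0.0, 0.0, 0.0, 0.0]
`grad_refs = [gradients] * 7` → grad_refs = [[0.0, 0.0, 0.0, 0.0, 0.0, 0.0], [0.0, 0.0, 0.0, 0.0, 0.0, 0.0], [0.0, 0.0, 0.0, 0.0, 0.0, 0.0], [0.0, 0.0, 0.0, 0.0, 0.0, 0.0], [0.0, 0.0, 0.0, 0.0, 0.0, 0.0], [0.0, 0.0, 0.0, 0.0, 0.0, 0.0], [0.0, 0.0, 0.0, 0.0, 0.0, 0.0]]
`accumulate(grad_refs[0], [5.5, 4.5, 2.0])` → gradients = [5.5, 4.5, 2.0, 0.0, 0.0, 0.0]; grad_refs = [[5.5, 4.5, 2.0, 0.0, 0.0, 0.0], [5.5, 4.5, 2.0, 0.0, 0.0, 0.0], [5.5, 4.5, 2.0, 0.0, 0.0, 0.0], [5.5, 4.5, 2.0, 0.0, 0.0, 0.0], [5.5, 4.5, 2.0, 0.0, 0.0, 0.0], [5.5, 4.5, 2.0, 0.0, 0.0, 0.0], [5.5, 4.5, 2.0, 0.0, 0.0, 0.0]]
`accumulate(grad_refs[1], [0.5, 1.5, 5.5])` → gradients = [6.0, 6.0, 7.5, 0.0, 0.0, 0.0]; grad_refs = [[6.0, 6.0, 7.5, 0.0, 0.0, 0.0], [6.0, 6.0, 7.5, 0.0, 0.0, 0.0], [6.0, 6.0, 7.5, 0.0, 0.0, 0.0], [6.0, 6.0, 7.5, 0.0, 0.0, 0.0], [6.0, 6.0, 7.5, 0.0, 0.0, 0.0], [6.0, 6.0, 7.5, 0.0, 0.0, 0.0], [6.0, 6.0, 7.5, 0.0, 0.0, 0.0]]
`print(gradients)` → prints [6.0, 6.0, 7.5, 0.0, 0.0, 0.0]
`print(grad_refs[0] is grad_refs[1])` → prints True

Answer:
[6.0, 6.0, 7.5, 0.0, 0.0, 0.0]
True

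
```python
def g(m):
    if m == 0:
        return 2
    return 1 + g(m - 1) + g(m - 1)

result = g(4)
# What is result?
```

g(m) = 1 + 2·g(m-1), g(0)=2. Closed form: (2+1)·2^4 - 1 = 47.

Answer: 47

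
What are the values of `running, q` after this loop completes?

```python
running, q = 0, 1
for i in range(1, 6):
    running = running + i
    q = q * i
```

Sum and factorial of 1 to 5
`running, q` takes the values: (0, 1) → (1, 1) → (3, 1) → (3, 2) → (6, 2) → (6, 6) → (10, 6) → (10, 24) → (15, 24) → (15, 120)

Answer: 15, 120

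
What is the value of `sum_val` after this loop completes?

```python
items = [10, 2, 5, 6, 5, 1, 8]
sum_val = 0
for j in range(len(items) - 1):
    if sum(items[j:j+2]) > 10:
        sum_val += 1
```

Count windows with sum > 10
`sum_val` takes the values: 0 → 1 → 2 → 3

Answer: 3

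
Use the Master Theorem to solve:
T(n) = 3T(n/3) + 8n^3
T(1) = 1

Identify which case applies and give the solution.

a=3, b=3, f(n)=8n^3. log_3(3) = 1. Since c=3 > 1 and the regularity condition holds (3(n/3)^3 = (3/3^3)n^3 with 3/3^3 < 1), Case 3 applies: T(n) = Θ(f(n)) = O(n^3).

Answer: O(n^3) - Case 3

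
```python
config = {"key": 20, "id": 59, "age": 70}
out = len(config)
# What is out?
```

Trace:
`config = {"key": 20, "id": 59, "age": 70}` → config = {'key': 20, 'id': 59, 'age': 70}
`out = len(config)` → out = 3
So out = 3

Answer: 3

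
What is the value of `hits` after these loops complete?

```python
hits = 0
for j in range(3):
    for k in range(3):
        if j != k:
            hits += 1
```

3² - 3 (exclude diagonal)
`hits` takes the values: 0 → 1 → 2 → 3 → 4 → 5 → 6

Answer: 6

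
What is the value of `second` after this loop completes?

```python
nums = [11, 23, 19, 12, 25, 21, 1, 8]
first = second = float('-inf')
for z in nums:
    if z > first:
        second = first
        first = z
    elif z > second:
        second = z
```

Second largest (with repeats) in [11, 23, 19, 12, 25, 21, 1, 8]
`second` takes the values: -inf → 11 → 19 → 23

Answer: 23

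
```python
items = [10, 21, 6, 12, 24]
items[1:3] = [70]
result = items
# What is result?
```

Trace:
`items = [10, 21, 6, 12, 24]` → items = [10, 21, 6, 12, 24]
`items[1:3] = [70]` → items = [10, 70, 12, 24]
`result = items` → result = [10, 70, 12, 24]
So result = [10, 70, 12, 24]

Answer: [10, 70, 12, 24]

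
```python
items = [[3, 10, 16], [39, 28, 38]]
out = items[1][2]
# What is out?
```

Trace:
`items = [[3, 10, 16], [39, 28, 38]]` → items = [[3, 10, 16], [39, 28, 38]]
`out = items[1][2]` → out = 38
So out = 38

Answer: 38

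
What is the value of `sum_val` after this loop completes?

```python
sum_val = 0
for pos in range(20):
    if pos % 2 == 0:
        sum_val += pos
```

Sum of even numbers 0 to 19
`sum_val` takes the values: 0 → 2 → 6 → 12 → 20 → 30 → 42 → 56 → 72 → 90

Answer: 90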